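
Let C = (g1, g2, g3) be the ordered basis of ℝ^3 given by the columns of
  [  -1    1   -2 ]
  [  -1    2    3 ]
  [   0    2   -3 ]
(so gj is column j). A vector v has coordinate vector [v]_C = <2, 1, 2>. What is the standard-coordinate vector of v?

<-5, 6, -4>

v = M [v]_C, where M has columns g1, ..., g3.
Carrying out the matrix-vector product, v = <-5, 6, -4>.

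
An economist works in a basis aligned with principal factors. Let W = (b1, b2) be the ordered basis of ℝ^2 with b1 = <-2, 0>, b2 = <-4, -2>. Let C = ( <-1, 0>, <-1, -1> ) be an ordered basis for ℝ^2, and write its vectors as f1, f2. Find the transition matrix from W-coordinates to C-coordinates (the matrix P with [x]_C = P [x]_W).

[[2, 2], [0, 2]]

Let M have columns bj and N have columns fj. Then for every x, N [x]_C = x = M [x]_W, so P = N^(-1) M.
Since det N = 1, N^(-1) has integer entries; multiplying gives P = [[2, 2], [0, 2]].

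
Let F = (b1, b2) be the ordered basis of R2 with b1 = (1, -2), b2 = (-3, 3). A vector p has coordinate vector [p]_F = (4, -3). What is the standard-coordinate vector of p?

(13, -17)

p = M [p]_F, where M has columns b1, b2.
Carrying out the matrix-vector product, p = (13, -17).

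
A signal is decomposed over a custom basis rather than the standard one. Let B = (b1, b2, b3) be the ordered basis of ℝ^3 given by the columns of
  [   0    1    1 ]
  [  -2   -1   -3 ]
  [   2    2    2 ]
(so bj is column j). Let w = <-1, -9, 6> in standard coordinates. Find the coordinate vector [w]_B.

We seek scalars with c_1 b1 + ... + c_3 b3 = w; equivalently solve M c = w where the columns of M are b1, ..., b3.
Gaussian elimination on [M | w] yields c = (4, -2, 1).
Check: 4b1 - 2b2 + b3 = <-1, -9, 6>.

<4, -2, 1>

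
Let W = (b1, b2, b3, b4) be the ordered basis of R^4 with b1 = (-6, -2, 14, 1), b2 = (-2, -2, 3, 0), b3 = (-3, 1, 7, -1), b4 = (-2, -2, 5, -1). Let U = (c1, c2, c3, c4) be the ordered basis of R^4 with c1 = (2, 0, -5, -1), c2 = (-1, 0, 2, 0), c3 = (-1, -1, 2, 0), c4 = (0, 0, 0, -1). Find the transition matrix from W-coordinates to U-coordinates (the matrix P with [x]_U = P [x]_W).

[[-2, 1, -1, -1], [0, 2, 2, -2], [2, 2, -1, 2], [1, -1, 2, 2]]

Let M have columns bj and N have columns cj. Then for every x, N [x]_U = x = M [x]_W, so P = N^(-1) M.
Since det N = 1, N^(-1) has integer entries; multiplying gives P = [[-2, 1, -1, -1], [0, 2, 2, -2], [2, 2, -1, 2], [1, -1, 2, 2]].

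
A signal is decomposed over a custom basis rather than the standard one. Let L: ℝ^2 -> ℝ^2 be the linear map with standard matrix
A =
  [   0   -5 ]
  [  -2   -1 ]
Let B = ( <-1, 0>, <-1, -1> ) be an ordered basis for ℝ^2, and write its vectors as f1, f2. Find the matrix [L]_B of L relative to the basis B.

With P the matrix whose columns are f1, f2, [L]_B = P^(-1) A P.
Column by column: L(f1) = A f1 = <0, 2>; its B-coordinates <2, -2> give column 1.
Continuing for each basis vector yields [L]_B = [[2, -2], [-2, -3]].

[[2, -2], [-2, -3]]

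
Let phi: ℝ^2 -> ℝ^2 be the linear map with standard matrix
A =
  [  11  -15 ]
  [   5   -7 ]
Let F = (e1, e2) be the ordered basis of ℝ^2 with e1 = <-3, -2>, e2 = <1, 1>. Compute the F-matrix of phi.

The j-th column of [phi]_F is [phi(ej)]_F.
phi(e1) = A e1 = <-3, -1> = 2e1 + 3e2, so column 1 is <2, 3>.
Repeating for e2 and assembling the columns gives [[2, 2], [3, 2]].

[[2, 2], [3, 2]]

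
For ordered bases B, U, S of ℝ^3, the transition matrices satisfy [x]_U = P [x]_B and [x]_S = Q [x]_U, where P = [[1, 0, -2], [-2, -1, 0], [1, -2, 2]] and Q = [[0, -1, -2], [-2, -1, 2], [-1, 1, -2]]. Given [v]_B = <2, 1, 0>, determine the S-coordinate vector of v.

Composing the changes, [v]_S = Q P [v]_B.
Q P = [[0, 5, -4], [2, -3, 8], [-5, 3, -2]]; applying this to <2, 1, 0> gives <5, 1, -7>.

<5, 1, -7>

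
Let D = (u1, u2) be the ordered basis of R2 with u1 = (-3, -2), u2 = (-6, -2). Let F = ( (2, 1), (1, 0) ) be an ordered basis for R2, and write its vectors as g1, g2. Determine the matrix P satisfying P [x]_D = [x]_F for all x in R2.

Column j of P is [uj]_F, since P maps D-coordinates to F-coordinates.
Expressing u1 in F: u1 = -2g1 + g2, so column 1 of P is (-2, 1).
Doing the same for each uj gives P = [[-2, -2], [1, -2]].

[[-2, -2], [1, -2]]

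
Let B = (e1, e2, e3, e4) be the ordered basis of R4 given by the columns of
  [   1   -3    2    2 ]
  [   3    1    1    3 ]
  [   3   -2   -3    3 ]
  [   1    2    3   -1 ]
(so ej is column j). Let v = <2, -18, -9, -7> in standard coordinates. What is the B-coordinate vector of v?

Write v = c_1 e1 + ... + c_4 e4 and solve for the c_i.
Gaussian elimination on [M | v] yields c = (-3, -3, 0, -2).
Check: -3e1 - 3e2 + 0·e3 - 2e4 = <2, -18, -9, -7>.

<-3, -3, 0, -2>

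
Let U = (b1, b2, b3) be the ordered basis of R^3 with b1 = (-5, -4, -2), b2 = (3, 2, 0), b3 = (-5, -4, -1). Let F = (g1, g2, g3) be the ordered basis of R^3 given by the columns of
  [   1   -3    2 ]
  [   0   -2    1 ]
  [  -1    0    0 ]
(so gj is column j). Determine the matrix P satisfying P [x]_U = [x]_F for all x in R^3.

Column j of P is [bj]_F, since P maps U-coordinates to F-coordinates.
Expressing b1 in F: b1 = 2g1 + g2 - 2g3, so column 1 of P is (2, 1, -2).
Doing the same for each bj gives P = [[2, 0, 1], [1, -1, 2], [-2, 0, 0]].

[[2, 0, 1], [1, -1, 2], [-2, 0, 0]]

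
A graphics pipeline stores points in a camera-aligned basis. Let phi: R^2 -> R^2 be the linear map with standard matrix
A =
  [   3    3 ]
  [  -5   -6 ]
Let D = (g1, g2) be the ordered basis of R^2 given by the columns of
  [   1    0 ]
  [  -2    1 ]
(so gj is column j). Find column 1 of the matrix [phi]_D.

Column 1 of [phi]_D is the D-coordinate vector of phi(g1).
In standard coordinates phi(g1) = A g1 = <-3, 7>.
Converting to D: <-3, 7> = -3g1 + g2, so the coordinate vector is <-3, 1>.

<-3, 1>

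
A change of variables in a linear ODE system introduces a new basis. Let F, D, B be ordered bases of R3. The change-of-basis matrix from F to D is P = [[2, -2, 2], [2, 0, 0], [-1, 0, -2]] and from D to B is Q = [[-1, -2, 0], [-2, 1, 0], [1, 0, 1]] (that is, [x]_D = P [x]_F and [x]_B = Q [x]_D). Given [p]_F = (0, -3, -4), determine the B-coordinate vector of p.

Apply P to get D-coordinates (-2, 0, 8), then Q to get B-coordinates.
The result is [p]_B = (2, 4, 6).

(2, 4, 6)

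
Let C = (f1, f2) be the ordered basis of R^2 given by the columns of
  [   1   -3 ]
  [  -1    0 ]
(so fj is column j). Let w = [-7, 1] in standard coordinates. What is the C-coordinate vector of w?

Write w = c_1 f1 + c_2 f2 and solve for the c_i.
System: c_1 - 3c_2 = -7, -c_1 + 0c_2 = 1; solving gives c_1 = -1, c_2 = 2.
Check: -f1 + 2f2 = [-7, 1].

[-1, 2]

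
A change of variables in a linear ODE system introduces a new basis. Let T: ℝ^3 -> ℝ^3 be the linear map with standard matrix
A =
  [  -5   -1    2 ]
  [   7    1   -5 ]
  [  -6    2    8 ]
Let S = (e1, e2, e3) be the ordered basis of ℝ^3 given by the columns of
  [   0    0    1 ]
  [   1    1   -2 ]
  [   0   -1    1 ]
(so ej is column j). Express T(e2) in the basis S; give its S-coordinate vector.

[-3, 3, -3]

Compute T(e2) = A e2 = [-3, 6, -6] in standard coordinates.
Then write this in S-coordinates: solve for y in y_1 e1 + ... + y_3 e3 = [-3, 6, -6].
This gives y = [-3, 3, -3], which is column 2 of [T]_S.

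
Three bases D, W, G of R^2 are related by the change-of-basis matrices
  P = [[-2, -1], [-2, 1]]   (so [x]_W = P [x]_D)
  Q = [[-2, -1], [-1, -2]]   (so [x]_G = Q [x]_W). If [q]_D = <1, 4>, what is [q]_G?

<10, 2>

Composing the changes, [q]_G = Q P [q]_D.
Q P = [[6, 1], [6, -1]]; applying this to <1, 4> gives <10, 2>.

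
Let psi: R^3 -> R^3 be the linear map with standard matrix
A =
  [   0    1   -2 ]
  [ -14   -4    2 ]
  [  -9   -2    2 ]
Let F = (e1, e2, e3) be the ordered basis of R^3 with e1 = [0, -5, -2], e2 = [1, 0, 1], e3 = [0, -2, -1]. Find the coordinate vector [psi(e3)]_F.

[-2, 0, 2]

Compute psi(e3) = A e3 = [0, 6, 2] in standard coordinates.
Then write this in F-coordinates: solve for y in y_1 e1 + ... + y_3 e3 = [0, 6, 2].
This gives y = [-2, 0, 2], which is column 3 of [psi]_F.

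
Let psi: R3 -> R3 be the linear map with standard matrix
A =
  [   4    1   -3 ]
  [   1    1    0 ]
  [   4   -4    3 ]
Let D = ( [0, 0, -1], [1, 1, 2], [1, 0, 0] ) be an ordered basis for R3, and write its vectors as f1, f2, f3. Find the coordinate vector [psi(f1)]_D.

[3, 0, 3]

Compute psi(f1) = A f1 = [3, 0, -3] in standard coordinates.
Then write this in D-coordinates: solve for y in y_1 f1 + ... + y_3 f3 = [3, 0, -3].
This gives y = [3, 0, 3], which is column 1 of [psi]_D.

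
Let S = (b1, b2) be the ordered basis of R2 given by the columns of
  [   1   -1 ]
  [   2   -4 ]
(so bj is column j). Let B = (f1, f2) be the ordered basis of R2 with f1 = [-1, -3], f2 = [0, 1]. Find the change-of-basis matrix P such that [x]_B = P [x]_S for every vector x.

[[-1, 1], [-1, -1]]

Let M have columns bj and N have columns fj. Then for every x, N [x]_B = x = M [x]_S, so P = N^(-1) M.
Since det N = -1, N^(-1) has integer entries; multiplying gives P = [[-1, 1], [-1, -1]].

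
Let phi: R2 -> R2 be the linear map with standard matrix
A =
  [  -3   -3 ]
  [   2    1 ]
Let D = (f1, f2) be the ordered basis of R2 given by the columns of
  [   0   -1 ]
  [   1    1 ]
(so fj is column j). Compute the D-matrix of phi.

[[-2, -1], [3, 0]]

The j-th column of [phi]_D is [phi(fj)]_D.
phi(f1) = A f1 = <-3, 1> = -2f1 + 3f2, so column 1 is <-2, 3>.
Repeating for f2 and assembling the columns gives [[-2, -1], [3, 0]].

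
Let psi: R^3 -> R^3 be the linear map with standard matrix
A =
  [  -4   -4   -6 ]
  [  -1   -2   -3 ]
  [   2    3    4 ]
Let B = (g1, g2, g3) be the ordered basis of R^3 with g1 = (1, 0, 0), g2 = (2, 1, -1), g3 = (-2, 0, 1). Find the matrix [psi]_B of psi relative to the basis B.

[[0, 0, 2], [-1, -1, -1], [1, 2, -1]]

With P the matrix whose columns are g1, ..., g3, [psi]_B = P^(-1) A P.
Column by column: psi(g1) = A g1 = (-4, -1, 2); its B-coordinates (0, -1, 1) give column 1.
Continuing for each basis vector yields [psi]_B = [[0, 0, 2], [-1, -1, -1], [1, 2, -1]].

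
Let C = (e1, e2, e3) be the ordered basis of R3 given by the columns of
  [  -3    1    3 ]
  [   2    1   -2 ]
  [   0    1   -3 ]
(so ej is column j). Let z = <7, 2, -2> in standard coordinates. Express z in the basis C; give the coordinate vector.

<1, 4, 2>

Write z = c_1 e1 + ... + c_3 e3 and solve for the c_i.
Row-reducing the augmented matrix [M | z] gives c = (1, 4, 2).
Check: e1 + 4e2 + 2e3 = <7, 2, -2>.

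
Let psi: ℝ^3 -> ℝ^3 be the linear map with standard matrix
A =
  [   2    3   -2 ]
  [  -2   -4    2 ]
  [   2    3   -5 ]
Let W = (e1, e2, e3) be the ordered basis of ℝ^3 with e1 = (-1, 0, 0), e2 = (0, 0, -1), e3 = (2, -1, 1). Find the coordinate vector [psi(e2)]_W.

(2, -3, 2)

Compute psi(e2) = A e2 = (2, -2, 5) in standard coordinates.
Then write this in W-coordinates: solve for y in y_1 e1 + ... + y_3 e3 = (2, -2, 5).
This gives y = (2, -3, 2), which is column 2 of [psi]_W.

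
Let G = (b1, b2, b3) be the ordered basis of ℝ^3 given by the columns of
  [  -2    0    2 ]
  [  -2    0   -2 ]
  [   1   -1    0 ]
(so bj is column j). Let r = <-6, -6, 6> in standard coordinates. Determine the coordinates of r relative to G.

<3, -3, 0>

We seek scalars with c_1 b1 + ... + c_3 b3 = r; equivalently solve M c = r where the columns of M are b1, ..., b3.
Gaussian elimination on [M | r] yields c = (3, -3, 0).
Check: 3b1 - 3b2 + 0·b3 = <-6, -6, 6>.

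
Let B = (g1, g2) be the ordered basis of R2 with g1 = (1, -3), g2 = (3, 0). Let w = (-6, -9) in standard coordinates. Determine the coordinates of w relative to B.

[w]_B is the unique c with M c = w, where M has columns g1, g2.
System: c_1 + 3c_2 = -6, -3c_1 + 0c_2 = -9; solving gives c_1 = 3, c_2 = -3.
Check: 3g1 - 3g2 = (-6, -9).

(3, -3)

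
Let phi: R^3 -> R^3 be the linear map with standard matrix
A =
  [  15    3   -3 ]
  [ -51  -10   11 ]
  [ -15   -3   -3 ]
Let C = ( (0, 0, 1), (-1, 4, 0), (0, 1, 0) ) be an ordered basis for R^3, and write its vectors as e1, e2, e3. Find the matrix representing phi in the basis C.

With P the matrix whose columns are e1, ..., e3, [phi]_C = P^(-1) A P.
Column by column: phi(e1) = A e1 = (-3, 11, -3); its C-coordinates (-3, 3, -1) give column 1.
Continuing for each basis vector yields [phi]_C = [[-3, 3, -3], [3, 3, -3], [-1, -1, 2]].

[[-3, 3, -3], [3, 3, -3], [-1, -1, 2]]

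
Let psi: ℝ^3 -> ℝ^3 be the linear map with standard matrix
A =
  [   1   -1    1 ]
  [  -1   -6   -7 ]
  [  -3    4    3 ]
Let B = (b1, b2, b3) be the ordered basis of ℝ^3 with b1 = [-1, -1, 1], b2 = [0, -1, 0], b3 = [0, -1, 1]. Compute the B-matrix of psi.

[[-1, -1, -2], [-2, -2, 2], [3, -3, 1]]

Let P have columns b1, ..., b3. Then [psi]_B = P^(-1) A P.
Here det P = 1, so P^(-1) is integer; computing A P first and then P^(-1)(A P) gives [[-1, -1, -2], [-2, -2, 2], [3, -3, 1]].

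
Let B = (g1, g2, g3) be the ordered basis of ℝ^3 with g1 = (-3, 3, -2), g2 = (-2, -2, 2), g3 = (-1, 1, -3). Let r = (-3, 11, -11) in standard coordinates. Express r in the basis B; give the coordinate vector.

(2, -2, 1)

We seek scalars with c_1 g1 + ... + c_3 g3 = r; equivalently solve M c = r where the columns of M are g1, ..., g3.
Row-reducing the augmented matrix [M | r] gives c = (2, -2, 1).
Check: 2g1 - 2g2 + g3 = (-3, 11, -11).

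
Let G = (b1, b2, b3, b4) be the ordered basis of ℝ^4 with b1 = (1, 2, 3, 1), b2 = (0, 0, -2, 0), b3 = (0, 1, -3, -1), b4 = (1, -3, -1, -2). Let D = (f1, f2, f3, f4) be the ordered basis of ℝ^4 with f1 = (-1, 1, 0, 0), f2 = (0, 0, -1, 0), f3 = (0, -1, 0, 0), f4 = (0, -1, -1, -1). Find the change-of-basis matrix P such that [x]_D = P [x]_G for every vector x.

[[-1, 0, 0, -1], [-2, 2, 2, -1], [-2, 0, -2, 0], [-1, 0, 1, 2]]

Let M have columns bj and N have columns fj. Then for every x, N [x]_D = x = M [x]_G, so P = N^(-1) M.
Since det N = -1, N^(-1) has integer entries; multiplying gives P = [[-1, 0, 0, -1], [-2, 2, 2, -1], [-2, 0, -2, 0], [-1, 0, 1, 2]].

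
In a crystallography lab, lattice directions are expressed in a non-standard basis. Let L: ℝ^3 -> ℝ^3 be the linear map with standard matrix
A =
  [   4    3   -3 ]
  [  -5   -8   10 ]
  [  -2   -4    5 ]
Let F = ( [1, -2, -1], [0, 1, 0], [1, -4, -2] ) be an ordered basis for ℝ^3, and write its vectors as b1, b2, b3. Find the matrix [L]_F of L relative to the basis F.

[[3, 2, 0], [-1, 0, -1], [-2, 1, -2]]

With P the matrix whose columns are b1, ..., b3, [L]_F = P^(-1) A P.
Column by column: L(b1) = A b1 = [1, 1, 1]; its F-coordinates [3, -1, -2] give column 1.
Continuing for each basis vector yields [L]_F = [[3, 2, 0], [-1, 0, -1], [-2, 1, -2]].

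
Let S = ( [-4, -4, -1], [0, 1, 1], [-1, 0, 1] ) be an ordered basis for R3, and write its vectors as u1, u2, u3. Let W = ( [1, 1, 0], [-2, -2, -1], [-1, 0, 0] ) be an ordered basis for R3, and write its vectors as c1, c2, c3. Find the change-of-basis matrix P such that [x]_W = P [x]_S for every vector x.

Take x = uj: its S-coordinates are the j-th standard unit vector, so P e_j — column j of P — equals [uj]_W.
u1 = -2c1 + c2 + 0·c3, giving column 1 = [-2, 1, 0]; repeating for each j gives P = [[-2, -1, -2], [1, -1, -1], [0, 1, 1]].

[[-2, -1, -2], [1, -1, -1], [0, 1, 1]]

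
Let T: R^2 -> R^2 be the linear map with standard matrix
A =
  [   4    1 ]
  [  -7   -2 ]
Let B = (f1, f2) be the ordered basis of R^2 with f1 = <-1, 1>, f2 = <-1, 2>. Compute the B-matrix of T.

[[1, 1], [2, 1]]

With P the matrix whose columns are f1, f2, [T]_B = P^(-1) A P.
Column by column: T(f1) = A f1 = <-3, 5>; its B-coordinates <1, 2> give column 1.
Continuing for each basis vector yields [T]_B = [[1, 1], [2, 1]].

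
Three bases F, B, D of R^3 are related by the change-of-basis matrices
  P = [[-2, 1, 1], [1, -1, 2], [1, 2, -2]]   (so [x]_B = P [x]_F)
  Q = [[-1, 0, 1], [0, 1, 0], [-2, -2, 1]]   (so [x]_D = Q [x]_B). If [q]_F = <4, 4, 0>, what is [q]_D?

<16, 0, 20>

First [q]_B = P [q]_F = <-4, 0, 12>.
Then [q]_D = Q [q]_B = <16, 0, 20>.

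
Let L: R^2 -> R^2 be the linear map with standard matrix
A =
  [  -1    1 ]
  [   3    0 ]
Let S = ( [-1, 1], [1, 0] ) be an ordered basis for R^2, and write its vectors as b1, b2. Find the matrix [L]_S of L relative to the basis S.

[[-3, 3], [-1, 2]]

Let P have columns b1, b2. Then [L]_S = P^(-1) A P.
Here det P = -1, so P^(-1) is integer; computing A P first and then P^(-1)(A P) gives [[-3, 3], [-1, 2]].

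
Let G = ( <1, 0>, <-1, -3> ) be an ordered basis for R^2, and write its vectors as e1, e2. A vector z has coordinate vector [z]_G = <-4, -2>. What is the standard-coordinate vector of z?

<-2, 6>

The coordinates say z = -4e1 - 2e2; adding the scaled basis vectors gives <-2, 6>.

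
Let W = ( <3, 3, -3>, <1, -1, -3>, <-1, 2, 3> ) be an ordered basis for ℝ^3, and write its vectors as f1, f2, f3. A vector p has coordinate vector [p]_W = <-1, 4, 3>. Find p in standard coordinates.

p = M [p]_W, where M has columns f1, ..., f3.
Carrying out the matrix-vector product, p = <-2, -1, 0>.

<-2, -1, 0>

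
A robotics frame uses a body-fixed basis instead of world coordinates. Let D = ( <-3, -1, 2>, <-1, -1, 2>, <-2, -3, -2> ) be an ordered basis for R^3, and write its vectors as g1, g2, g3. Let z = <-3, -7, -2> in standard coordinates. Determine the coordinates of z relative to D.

<-1, 2, 2>

Write z = c_1 g1 + ... + c_3 g3 and solve for the c_i.
Gaussian elimination on [M | z] yields c = (-1, 2, 2).
Check: -g1 + 2g2 + 2g3 = <-3, -7, -2>.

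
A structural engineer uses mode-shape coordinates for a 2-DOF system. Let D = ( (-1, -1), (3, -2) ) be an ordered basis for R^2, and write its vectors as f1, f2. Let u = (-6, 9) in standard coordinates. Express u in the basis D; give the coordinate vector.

[u]_D is the unique c with M c = u, where M has columns f1, f2.
System: -c_1 + 3c_2 = -6, -c_1 - 2c_2 = 9; solving gives c_1 = -3, c_2 = -3.
Check: -3f1 - 3f2 = (-6, 9).

(-3, -3)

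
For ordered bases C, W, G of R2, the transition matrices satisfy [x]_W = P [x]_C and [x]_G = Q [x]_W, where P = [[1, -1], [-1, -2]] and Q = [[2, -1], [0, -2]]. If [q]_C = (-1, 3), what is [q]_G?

Composing the changes, [q]_G = Q P [q]_C.
Q P = [[3, 0], [2, 4]]; applying this to (-1, 3) gives (-3, 10).

(-3, 10)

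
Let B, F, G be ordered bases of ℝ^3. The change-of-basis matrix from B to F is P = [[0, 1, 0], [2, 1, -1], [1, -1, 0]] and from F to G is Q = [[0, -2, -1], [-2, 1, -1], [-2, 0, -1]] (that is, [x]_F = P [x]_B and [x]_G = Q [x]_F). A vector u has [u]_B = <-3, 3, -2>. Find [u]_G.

<8, -1, 0>

First [u]_F = P [u]_B = <3, -1, -6>.
Then [u]_G = Q [u]_F = <8, -1, 0>.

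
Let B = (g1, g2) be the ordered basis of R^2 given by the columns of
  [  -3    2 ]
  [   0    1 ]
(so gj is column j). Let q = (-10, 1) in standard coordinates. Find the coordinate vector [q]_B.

Write q = c_1 g1 + c_2 g2 and solve for the c_i.
System: -3c_1 + 2c_2 = -10, 0c_1 + c_2 = 1; solving gives c_1 = 4, c_2 = 1.
Check: 4g1 + g2 = (-10, 1).

(4, 1)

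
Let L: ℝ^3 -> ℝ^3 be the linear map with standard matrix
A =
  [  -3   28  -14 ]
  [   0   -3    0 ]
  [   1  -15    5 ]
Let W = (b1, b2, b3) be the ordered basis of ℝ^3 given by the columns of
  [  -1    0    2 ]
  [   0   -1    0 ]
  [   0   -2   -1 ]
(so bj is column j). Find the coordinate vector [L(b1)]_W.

(-1, 0, 1)

Compute L(b1) = A b1 = (3, 0, -1) in standard coordinates.
Then write this in W-coordinates: solve for y in y_1 b1 + ... + y_3 b3 = (3, 0, -1).
This gives y = (-1, 0, 1), which is column 1 of [L]_W.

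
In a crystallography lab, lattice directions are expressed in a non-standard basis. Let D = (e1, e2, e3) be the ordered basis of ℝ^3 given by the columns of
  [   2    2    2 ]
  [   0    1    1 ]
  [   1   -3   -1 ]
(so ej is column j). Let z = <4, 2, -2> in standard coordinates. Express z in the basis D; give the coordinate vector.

<0, 0, 2>

We seek scalars with c_1 e1 + ... + c_3 e3 = z; equivalently solve M c = z where the columns of M are e1, ..., e3.
Solving this 3x3 system gives c = (0, 0, 2).
Check: 0·e1 + 0·e2 + 2e3 = <4, 2, -2>.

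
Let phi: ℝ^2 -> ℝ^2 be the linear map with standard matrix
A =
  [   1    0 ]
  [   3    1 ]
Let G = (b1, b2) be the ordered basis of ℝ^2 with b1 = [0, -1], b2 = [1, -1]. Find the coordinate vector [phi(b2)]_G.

[-3, 1]

Column 2 of [phi]_G is the G-coordinate vector of phi(b2).
In standard coordinates phi(b2) = A b2 = [1, 2].
Converting to G: [1, 2] = -3b1 + b2, so the coordinate vector is [-3, 1].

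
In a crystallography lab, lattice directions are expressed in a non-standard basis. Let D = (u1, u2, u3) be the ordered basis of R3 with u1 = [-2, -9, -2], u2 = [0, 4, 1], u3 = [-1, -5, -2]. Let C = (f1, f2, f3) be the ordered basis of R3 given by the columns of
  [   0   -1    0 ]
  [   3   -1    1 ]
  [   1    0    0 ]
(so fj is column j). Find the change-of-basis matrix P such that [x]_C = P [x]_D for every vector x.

Column j of P is [uj]_C, since P maps D-coordinates to C-coordinates.
Expressing u1 in C: u1 = -2f1 + 2f2 - f3, so column 1 of P is [-2, 2, -1].
Doing the same for each uj gives P = [[-2, 1, -2], [2, 0, 1], [-1, 1, 2]].

[[-2, 1, -2], [2, 0, 1], [-1, 1, 2]]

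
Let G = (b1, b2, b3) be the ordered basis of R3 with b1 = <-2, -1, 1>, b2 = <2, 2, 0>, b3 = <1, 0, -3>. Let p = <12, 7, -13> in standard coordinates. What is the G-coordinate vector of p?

Write p = c_1 b1 + ... + c_3 b3 and solve for the c_i.
Row-reducing the augmented matrix [M | p] gives c = (-1, 3, 4).
Check: -b1 + 3b2 + 4b3 = <12, 7, -13>.

<-1, 3, 4>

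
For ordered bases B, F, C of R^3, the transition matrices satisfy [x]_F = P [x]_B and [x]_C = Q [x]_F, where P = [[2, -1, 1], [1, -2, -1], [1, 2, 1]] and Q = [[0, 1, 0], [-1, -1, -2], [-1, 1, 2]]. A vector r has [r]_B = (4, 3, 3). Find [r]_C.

Composing the changes, [r]_C = Q P [r]_B.
Q P = [[1, -2, -1], [-5, -1, -2], [1, 3, 0]]; applying this to (4, 3, 3) gives (-5, -29, 13).

(-5, -29, 13)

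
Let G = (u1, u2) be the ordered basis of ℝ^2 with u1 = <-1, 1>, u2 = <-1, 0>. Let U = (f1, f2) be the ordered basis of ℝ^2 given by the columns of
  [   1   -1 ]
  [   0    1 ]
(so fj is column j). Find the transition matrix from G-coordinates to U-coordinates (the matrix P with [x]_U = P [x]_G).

Column j of P is [uj]_U, since P maps G-coordinates to U-coordinates.
Expressing u1 in U: u1 = 0·f1 + f2, so column 1 of P is <0, 1>.
Doing the same for each uj gives P = [[0, -1], [1, 0]].

[[0, -1], [1, 0]]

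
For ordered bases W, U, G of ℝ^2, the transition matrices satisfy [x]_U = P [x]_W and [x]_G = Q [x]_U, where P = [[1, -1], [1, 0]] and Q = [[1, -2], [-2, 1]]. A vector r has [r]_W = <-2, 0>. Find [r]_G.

Composing the changes, [r]_G = Q P [r]_W.
Q P = [[-1, -1], [-1, 2]]; applying this to <-2, 0> gives <2, 2>.

<2, 2>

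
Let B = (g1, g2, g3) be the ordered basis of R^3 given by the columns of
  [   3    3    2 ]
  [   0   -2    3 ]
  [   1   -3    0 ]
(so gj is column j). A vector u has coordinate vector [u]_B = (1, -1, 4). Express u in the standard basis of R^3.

(8, 14, 4)

The coordinates say u = g1 - g2 + 4g3; adding the scaled basis vectors gives (8, 14, 4).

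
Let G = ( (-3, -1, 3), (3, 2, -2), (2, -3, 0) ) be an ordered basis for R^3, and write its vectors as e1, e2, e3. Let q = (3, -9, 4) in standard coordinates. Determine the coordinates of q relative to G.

We seek scalars with c_1 e1 + ... + c_3 e3 = q; equivalently solve M c = q where the columns of M are e1, ..., e3.
Solving this 3x3 system gives c = (2, 1, 3).
Check: 2e1 + e2 + 3e3 = (3, -9, 4).

(2, 1, 3)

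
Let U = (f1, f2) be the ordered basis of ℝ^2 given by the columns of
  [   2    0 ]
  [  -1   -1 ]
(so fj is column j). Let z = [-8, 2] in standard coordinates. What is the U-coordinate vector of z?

Write z = c_1 f1 + c_2 f2 and solve for the c_i.
System: 2c_1 + 0c_2 = -8, -c_1 - c_2 = 2; solving gives c_1 = -4, c_2 = 2.
Check: -4f1 + 2f2 = [-8, 2].

[-4, 2]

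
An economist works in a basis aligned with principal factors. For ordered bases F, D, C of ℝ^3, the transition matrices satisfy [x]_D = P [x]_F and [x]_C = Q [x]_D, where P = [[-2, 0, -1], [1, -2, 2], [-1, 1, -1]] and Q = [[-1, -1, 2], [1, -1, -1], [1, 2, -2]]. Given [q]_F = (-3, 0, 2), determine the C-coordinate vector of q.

Composing the changes, [q]_C = Q P [q]_F.
Q P = [[-1, 4, -3], [-2, 1, -2], [2, -6, 5]]; applying this to (-3, 0, 2) gives (-3, 2, 4).

(-3, 2, 4)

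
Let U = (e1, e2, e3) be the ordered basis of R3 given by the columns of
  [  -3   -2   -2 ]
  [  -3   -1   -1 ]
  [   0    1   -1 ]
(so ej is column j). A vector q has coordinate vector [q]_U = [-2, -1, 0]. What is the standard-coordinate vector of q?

[8, 7, -1]

By definition q = -2e1 - e2 + 0·e3.
Summing componentwise gives [8, 7, -1].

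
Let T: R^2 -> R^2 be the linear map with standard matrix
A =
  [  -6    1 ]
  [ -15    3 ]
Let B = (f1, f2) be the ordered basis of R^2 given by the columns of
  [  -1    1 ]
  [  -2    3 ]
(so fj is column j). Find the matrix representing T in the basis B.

[[-3, 3], [1, 0]]

The j-th column of [T]_B is [T(fj)]_B.
T(f1) = A f1 = <4, 9> = -3f1 + f2, so column 1 is <-3, 1>.
Repeating for f2 and assembling the columns gives [[-3, 3], [1, 0]].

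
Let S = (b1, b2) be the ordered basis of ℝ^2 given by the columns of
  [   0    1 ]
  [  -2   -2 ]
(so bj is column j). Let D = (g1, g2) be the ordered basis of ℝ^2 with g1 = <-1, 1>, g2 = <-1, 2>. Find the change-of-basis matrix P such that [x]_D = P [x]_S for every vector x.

[[2, 0], [-2, -1]]

Let M have columns bj and N have columns gj. Then for every x, N [x]_D = x = M [x]_S, so P = N^(-1) M.
Since det N = -1, N^(-1) has integer entries; multiplying gives P = [[2, 0], [-2, -1]].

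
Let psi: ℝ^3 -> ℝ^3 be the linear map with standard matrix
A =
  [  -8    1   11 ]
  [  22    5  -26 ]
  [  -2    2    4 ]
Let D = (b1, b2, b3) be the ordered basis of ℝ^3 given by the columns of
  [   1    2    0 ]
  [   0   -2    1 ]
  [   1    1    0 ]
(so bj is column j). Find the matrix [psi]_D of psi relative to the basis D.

[[1, -1, 3], [1, -3, -1], [-2, 2, 3]]

The j-th column of [psi]_D is [psi(bj)]_D.
psi(b1) = A b1 = <3, -4, 2> = b1 + b2 - 2b3, so column 1 is <1, 1, -2>.
Repeating for b2, b3 and assembling the columns gives [[1, -1, 3], [1, -3, -1], [-2, 2, 3]].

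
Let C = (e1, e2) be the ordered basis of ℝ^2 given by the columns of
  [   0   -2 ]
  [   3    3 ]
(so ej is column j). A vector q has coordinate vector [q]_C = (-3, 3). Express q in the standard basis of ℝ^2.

q = M [q]_C, where M has columns e1, e2.
Carrying out the matrix-vector product, q = (-6, 0).

(-6, 0)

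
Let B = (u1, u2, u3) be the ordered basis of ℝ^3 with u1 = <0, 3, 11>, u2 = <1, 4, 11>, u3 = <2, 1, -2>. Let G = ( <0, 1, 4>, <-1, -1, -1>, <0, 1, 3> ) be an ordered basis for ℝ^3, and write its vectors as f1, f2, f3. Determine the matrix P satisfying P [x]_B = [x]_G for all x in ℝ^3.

[[2, 1, -1], [0, -1, -2], [1, 2, 0]]

Let M have columns uj and N have columns fj. Then for every x, N [x]_G = x = M [x]_B, so P = N^(-1) M.
Since det N = -1, N^(-1) has integer entries; multiplying gives P = [[2, 1, -1], [0, -1, -2], [1, 2, 0]].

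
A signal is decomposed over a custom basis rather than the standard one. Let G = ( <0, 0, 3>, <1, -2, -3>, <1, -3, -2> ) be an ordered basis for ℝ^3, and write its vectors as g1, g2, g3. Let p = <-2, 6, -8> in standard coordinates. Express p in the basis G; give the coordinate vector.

<-4, 0, -2>

[p]_G is the unique c with M c = p, where M has columns g1, ..., g3.
Gaussian elimination on [M | p] yields c = (-4, 0, -2).
Check: -4g1 + 0·g2 - 2g3 = <-2, 6, -8>.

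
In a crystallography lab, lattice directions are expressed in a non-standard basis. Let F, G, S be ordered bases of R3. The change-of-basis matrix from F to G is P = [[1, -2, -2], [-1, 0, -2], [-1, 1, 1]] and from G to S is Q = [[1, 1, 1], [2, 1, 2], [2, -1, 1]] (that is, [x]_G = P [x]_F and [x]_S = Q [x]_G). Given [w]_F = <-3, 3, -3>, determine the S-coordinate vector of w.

Composing the changes, [w]_S = Q P [w]_F.
Q P = [[-1, -1, -3], [-1, -2, -4], [2, -3, -1]]; applying this to <-3, 3, -3> gives <9, 9, -12>.

<9, 9, -12>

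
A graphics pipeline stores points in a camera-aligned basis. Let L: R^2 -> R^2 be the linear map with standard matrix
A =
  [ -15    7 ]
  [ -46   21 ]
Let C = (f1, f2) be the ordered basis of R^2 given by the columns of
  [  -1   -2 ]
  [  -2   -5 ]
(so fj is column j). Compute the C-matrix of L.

[[3, -1], [-2, 3]]

The j-th column of [L]_C is [L(fj)]_C.
L(f1) = A f1 = [1, 4] = 3f1 - 2f2, so column 1 is [3, -2].
Repeating for f2 and assembling the columns gives [[3, -1], [-2, 3]].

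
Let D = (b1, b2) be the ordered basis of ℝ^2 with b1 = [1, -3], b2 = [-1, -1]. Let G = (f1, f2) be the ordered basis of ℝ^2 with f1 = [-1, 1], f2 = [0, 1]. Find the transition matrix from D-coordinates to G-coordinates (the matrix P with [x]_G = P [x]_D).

[[-1, 1], [-2, -2]]

Let M have columns bj and N have columns fj. Then for every x, N [x]_G = x = M [x]_D, so P = N^(-1) M.
Since det N = -1, N^(-1) has integer entries; multiplying gives P = [[-1, 1], [-2, -2]].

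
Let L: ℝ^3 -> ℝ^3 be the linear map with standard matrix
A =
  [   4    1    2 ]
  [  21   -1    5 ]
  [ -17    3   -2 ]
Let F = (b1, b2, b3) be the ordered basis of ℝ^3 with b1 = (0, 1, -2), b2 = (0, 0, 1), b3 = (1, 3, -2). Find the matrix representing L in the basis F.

[[-2, -1, -1], [-3, 0, 0], [-3, 2, 3]]

With P the matrix whose columns are b1, ..., b3, [L]_F = P^(-1) A P.
Column by column: L(b1) = A b1 = (-3, -11, 7); its F-coordinates (-2, -3, -3) give column 1.
Continuing for each basis vector yields [L]_F = [[-2, -1, -1], [-3, 0, 0], [-3, 2, 3]].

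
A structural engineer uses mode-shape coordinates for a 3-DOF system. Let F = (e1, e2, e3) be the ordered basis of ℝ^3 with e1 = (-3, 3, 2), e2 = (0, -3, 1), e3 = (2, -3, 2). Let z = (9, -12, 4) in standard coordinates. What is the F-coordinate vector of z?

We seek scalars with c_1 e1 + ... + c_3 e3 = z; equivalently solve M c = z where the columns of M are e1, ..., e3.
Gaussian elimination on [M | z] yields c = (-1, 0, 3).
Check: -e1 + 0·e2 + 3e3 = (9, -12, 4).

(-1, 0, 3)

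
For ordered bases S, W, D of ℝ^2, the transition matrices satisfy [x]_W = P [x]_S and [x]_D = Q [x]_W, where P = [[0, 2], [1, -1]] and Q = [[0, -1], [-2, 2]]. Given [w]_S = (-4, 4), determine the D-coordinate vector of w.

Composing the changes, [w]_D = Q P [w]_S.
Q P = [[-1, 1], [2, -6]]; applying this to (-4, 4) gives (8, -32).

(8, -32)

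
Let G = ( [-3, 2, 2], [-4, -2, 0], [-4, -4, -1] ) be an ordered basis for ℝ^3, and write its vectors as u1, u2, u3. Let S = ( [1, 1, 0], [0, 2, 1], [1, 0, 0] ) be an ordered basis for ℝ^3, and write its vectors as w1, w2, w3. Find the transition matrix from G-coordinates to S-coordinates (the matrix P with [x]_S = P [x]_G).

Column j of P is [uj]_S, since P maps G-coordinates to S-coordinates.
Expressing u1 in S: u1 = -2w1 + 2w2 - w3, so column 1 of P is [-2, 2, -1].
Doing the same for each uj gives P = [[-2, -2, -2], [2, 0, -1], [-1, -2, -2]].

[[-2, -2, -2], [2, 0, -1], [-1, -2, -2]]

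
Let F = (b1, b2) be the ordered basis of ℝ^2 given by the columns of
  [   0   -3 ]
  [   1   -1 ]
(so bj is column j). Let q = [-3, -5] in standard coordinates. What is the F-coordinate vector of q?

[-4, 1]

Write q = c_1 b1 + c_2 b2 and solve for the c_i.
System: 0c_1 - 3c_2 = -3, c_1 - c_2 = -5; solving gives c_1 = -4, c_2 = 1.
Check: -4b1 + b2 = [-3, -5].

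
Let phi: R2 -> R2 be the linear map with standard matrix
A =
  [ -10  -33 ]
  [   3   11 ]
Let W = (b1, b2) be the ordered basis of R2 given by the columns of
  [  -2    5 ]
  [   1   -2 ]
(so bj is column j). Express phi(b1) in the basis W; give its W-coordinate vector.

[-1, -3]

Compute phi(b1) = A b1 = [-13, 5] in standard coordinates.
Then write this in W-coordinates: solve for y in y_1 b1 + y_2 b2 = [-13, 5].
This gives y = [-1, -3], which is column 1 of [phi]_W.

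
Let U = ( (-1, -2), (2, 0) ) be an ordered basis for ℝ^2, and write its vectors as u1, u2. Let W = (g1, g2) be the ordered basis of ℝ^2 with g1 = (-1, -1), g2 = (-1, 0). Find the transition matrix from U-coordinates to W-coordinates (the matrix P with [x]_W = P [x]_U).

Let M have columns uj and N have columns gj. Then for every x, N [x]_W = x = M [x]_U, so P = N^(-1) M.
Since det N = -1, N^(-1) has integer entries; multiplying gives P = [[2, 0], [-1, -2]].

[[2, 0], [-1, -2]]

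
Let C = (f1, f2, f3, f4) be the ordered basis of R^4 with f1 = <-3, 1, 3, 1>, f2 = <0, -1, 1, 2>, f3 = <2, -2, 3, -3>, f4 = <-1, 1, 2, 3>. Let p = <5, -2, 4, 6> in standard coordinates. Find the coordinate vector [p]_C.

Write p = c_1 f1 + ... + c_4 f4 and solve for the c_i.
Row-reducing the augmented matrix [M | p] gives c = (-2, 1, 1, 3).
Check: -2f1 + f2 + f3 + 3f4 = <5, -2, 4, 6>.

<-2, 1, 1, 3>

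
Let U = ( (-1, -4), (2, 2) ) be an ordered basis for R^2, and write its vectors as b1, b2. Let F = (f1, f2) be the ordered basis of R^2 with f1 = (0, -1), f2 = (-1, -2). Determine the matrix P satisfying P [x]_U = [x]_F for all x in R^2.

Let M have columns bj and N have columns fj. Then for every x, N [x]_F = x = M [x]_U, so P = N^(-1) M.
Since det N = -1, N^(-1) has integer entries; multiplying gives P = [[2, 2], [1, -2]].

[[2, 2], [1, -2]]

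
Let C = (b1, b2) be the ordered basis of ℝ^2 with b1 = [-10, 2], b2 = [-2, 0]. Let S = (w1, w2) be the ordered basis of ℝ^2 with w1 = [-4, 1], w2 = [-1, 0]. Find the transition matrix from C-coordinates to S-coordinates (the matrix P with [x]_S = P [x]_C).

[[2, 0], [2, 2]]

Take x = bj: its C-coordinates are the j-th standard unit vector, so P e_j — column j of P — equals [bj]_S.
b1 = 2w1 + 2w2, giving column 1 = [2, 2]; repeating for each j gives P = [[2, 0], [2, 2]].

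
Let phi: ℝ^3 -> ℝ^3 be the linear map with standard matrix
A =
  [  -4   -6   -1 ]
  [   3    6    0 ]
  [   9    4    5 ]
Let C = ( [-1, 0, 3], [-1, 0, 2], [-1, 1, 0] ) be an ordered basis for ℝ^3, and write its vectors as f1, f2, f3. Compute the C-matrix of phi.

[[2, -1, -3], [0, 2, 2], [-3, -3, 3]]

The j-th column of [phi]_C is [phi(fj)]_C.
phi(f1) = A f1 = [1, -3, 6] = 2f1 + 0·f2 - 3f3, so column 1 is [2, 0, -3].
Repeating for f2, f3 and assembling the columns gives [[2, -1, -3], [0, 2, 2], [-3, -3, 3]].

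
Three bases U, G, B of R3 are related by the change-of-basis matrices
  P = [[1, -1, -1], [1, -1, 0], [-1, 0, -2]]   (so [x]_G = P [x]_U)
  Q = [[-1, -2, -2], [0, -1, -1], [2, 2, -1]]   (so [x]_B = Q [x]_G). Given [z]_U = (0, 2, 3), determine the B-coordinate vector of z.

Apply P to get G-coordinates (-5, -2, -6), then Q to get B-coordinates.
The result is [z]_B = (21, 8, -8).

(21, 8, -8)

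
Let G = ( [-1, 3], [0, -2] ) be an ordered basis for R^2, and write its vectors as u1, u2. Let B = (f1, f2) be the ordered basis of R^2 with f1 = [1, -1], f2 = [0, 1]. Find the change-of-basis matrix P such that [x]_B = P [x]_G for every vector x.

Column j of P is [uj]_B, since P maps G-coordinates to B-coordinates.
Expressing u1 in B: u1 = -f1 + 2f2, so column 1 of P is [-1, 2].
Doing the same for each uj gives P = [[-1, 0], [2, -2]].

[[-1, 0], [2, -2]]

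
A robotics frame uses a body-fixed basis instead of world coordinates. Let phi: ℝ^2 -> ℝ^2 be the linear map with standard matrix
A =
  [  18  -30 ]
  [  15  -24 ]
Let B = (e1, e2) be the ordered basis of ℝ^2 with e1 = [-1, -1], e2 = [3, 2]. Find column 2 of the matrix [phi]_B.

Compute phi(e2) = A e2 = [-6, -3] in standard coordinates.
Then write this in B-coordinates: solve for y in y_1 e1 + y_2 e2 = [-6, -3].
This gives y = [-3, -3], which is column 2 of [phi]_B.

[-3, -3]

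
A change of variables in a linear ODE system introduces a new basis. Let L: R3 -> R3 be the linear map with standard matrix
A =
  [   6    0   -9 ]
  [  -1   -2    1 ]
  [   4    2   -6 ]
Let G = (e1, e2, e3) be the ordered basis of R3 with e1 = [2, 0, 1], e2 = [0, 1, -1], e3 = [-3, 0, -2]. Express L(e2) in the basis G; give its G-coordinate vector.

Column 2 of [L]_G is the G-coordinate vector of L(e2).
In standard coordinates L(e2) = A e2 = [9, -3, 8].
Converting to G: [9, -3, 8] = 3e1 - 3e2 - e3, so the coordinate vector is [3, -3, -1].

[3, -3, -1]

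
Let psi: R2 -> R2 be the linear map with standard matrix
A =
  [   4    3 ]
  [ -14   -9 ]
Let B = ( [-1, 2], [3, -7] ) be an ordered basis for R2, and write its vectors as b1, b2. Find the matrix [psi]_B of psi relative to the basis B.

With P the matrix whose columns are b1, b2, [psi]_B = P^(-1) A P.
Column by column: psi(b1) = A b1 = [2, -4]; its B-coordinates [-2, 0] give column 1.
Continuing for each basis vector yields [psi]_B = [[-2, 0], [0, -3]].

[[-2, 0], [0, -3]]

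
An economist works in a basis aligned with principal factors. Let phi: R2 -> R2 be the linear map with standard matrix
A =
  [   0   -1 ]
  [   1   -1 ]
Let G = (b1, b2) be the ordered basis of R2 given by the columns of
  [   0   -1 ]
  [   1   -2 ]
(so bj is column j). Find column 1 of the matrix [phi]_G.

(1, 1)

Column 1 of [phi]_G is the G-coordinate vector of phi(b1).
In standard coordinates phi(b1) = A b1 = (-1, -1).
Converting to G: (-1, -1) = b1 + b2, so the coordinate vector is (1, 1).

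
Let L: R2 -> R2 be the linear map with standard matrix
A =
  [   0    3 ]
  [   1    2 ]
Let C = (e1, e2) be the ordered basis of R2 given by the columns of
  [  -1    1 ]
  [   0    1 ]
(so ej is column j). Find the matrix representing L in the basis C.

Let P have columns e1, e2. Then [L]_C = P^(-1) A P.
Here det P = -1, so P^(-1) is integer; computing A P first and then P^(-1)(A P) gives [[-1, 0], [-1, 3]].

[[-1, 0], [-1, 3]]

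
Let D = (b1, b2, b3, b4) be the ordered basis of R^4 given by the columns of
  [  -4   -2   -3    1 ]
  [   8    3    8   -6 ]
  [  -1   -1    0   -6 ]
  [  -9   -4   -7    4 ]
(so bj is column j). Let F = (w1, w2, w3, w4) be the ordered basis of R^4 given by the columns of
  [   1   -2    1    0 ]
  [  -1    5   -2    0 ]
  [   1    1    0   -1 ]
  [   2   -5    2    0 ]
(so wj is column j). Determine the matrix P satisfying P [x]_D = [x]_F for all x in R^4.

[[-1, -1, 1, -2], [1, 0, 1, -2], [-1, -1, -2, -1], [1, 0, 2, 2]]

Take x = bj: its D-coordinates are the j-th standard unit vector, so P e_j — column j of P — equals [bj]_F.
b1 = -w1 + w2 - w3 + w4, giving column 1 = [-1, 1, -1, 1]; repeating for each j gives P = [[-1, -1, 1, -2], [1, 0, 1, -2], [-1, -1, -2, -1], [1, 0, 2, 2]].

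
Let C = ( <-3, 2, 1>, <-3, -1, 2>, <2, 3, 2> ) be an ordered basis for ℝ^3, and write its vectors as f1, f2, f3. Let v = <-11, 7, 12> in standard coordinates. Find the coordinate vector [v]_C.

Write v = c_1 f1 + ... + c_3 f3 and solve for the c_i.
Row-reducing the augmented matrix [M | v] gives c = (2, 3, 2).
Check: 2f1 + 3f2 + 2f3 = <-11, 7, 12>.

<2, 3, 2>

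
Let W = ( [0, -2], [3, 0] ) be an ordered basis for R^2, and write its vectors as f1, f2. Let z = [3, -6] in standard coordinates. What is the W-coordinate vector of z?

We seek scalars with c_1 f1 + c_2 f2 = z; equivalently solve M c = z where the columns of M are f1, f2.
System: 0c_1 + 3c_2 = 3, -2c_1 + 0c_2 = -6; solving gives c_1 = 3, c_2 = 1.
Check: 3f1 + f2 = [3, -6].

[3, 1]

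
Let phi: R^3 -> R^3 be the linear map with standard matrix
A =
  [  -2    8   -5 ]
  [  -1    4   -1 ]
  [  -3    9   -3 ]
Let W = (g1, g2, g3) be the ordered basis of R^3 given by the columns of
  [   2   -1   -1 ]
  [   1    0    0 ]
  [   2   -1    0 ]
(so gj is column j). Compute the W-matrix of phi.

[[0, 2, 1], [3, -2, -1], [3, -1, 1]]

Let P have columns g1, ..., g3. Then [phi]_W = P^(-1) A P.
Here det P = 1, so P^(-1) is integer; computing A P first and then P^(-1)(A P) gives [[0, 2, 1], [3, -2, -1], [3, -1, 1]].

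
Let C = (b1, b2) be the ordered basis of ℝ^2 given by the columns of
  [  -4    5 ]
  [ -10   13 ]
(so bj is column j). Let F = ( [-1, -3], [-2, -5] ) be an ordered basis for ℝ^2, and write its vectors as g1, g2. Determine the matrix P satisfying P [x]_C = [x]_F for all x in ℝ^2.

Take x = bj: its C-coordinates are the j-th standard unit vector, so P e_j — column j of P — equals [bj]_F.
b1 = 0·g1 + 2g2, giving column 1 = [0, 2]; repeating for each j gives P = [[0, -1], [2, -2]].

[[0, -1], [2, -2]]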